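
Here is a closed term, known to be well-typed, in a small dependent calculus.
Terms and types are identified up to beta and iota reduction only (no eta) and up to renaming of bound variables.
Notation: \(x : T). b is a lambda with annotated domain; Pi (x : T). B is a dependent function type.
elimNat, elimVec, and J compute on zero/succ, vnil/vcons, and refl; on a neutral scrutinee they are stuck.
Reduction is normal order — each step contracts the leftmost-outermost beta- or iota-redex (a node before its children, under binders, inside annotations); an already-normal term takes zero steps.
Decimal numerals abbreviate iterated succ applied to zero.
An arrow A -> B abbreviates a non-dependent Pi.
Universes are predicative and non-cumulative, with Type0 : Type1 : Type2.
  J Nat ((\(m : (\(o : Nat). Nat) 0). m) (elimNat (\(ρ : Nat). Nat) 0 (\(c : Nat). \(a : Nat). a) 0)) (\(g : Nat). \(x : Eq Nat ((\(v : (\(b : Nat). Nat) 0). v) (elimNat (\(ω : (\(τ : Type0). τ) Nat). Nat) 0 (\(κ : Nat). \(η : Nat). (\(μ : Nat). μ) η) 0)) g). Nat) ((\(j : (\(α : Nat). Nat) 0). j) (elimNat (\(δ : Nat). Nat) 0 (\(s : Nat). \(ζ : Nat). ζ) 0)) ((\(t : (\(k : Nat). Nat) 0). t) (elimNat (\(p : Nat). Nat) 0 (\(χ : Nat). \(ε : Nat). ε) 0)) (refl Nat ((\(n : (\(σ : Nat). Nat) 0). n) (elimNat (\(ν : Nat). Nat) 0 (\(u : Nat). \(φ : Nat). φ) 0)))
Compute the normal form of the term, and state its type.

resulting normal form:
  0
type:
  Nat
observation: 3 normal-order steps separate the term from its normal form.


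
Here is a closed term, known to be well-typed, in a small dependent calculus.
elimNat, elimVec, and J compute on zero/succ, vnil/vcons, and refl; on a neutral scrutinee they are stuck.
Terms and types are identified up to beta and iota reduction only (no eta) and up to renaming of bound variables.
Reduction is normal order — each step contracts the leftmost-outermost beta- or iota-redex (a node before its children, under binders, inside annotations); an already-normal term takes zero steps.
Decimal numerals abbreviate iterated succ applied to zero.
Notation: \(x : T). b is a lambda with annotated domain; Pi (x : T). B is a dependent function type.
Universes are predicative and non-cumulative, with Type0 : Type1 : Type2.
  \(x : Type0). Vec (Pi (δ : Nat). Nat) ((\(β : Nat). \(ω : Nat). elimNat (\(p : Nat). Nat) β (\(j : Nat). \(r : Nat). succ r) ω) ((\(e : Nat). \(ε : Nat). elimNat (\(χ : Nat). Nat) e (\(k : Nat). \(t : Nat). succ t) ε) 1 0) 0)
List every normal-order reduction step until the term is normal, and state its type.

normal-order reduction sequence:
  \(x : Type0). Vec (Pi (δ : Nat). Nat) ((\(β : Nat). \(ω : Nat). elimNat (\(p : Nat). Nat) β (\(j : Nat). \(r : Nat). succ r) ω) ((\(e : Nat). \(ε : Nat). elimNat (\(χ : Nat). Nat) e (\(k : Nat). \(t : Nat). succ t) ε) 1 0) 0)
  ~> \(x : Type0). Vec (Pi (δ : Nat). Nat) ((\(β : Nat). elimNat (\(ω : Nat). Nat) ((\(p : Nat). \(j : Nat). elimNat (\(r : Nat). Nat) p (\(e : Nat). \(ε : Nat). succ ε) j) 1 0) (\(χ : Nat). \(k : Nat). succ k) β) 0)
  ~> \(x : Type0). Vec (Pi (δ : Nat). Nat) (elimNat (\(β : Nat). Nat) ((\(ω : Nat). \(p : Nat). elimNat (\(j : Nat). Nat) ω (\(r : Nat). \(e : Nat). succ e) p) 1 0) (\(ε : Nat). \(χ : Nat). succ χ) 0)
  ~> \(x : Type0). Vec (Pi (δ : Nat). Nat) ((\(β : Nat). \(ω : Nat). elimNat (\(p : Nat). Nat) β (\(j : Nat). \(r : Nat). succ r) ω) 1 0)
  ~> \(x : Type0). Vec (Pi (δ : Nat). Nat) ((\(β : Nat). elimNat (\(ω : Nat). Nat) 1 (\(p : Nat). \(j : Nat). succ j) β) 0)
  ~> \(x : Type0). Vec (Pi (δ : Nat). Nat) (elimNat (\(β : Nat). Nat) 1 (\(ω : Nat). \(p : Nat). succ p) 0)
  ~> \(x : Type0). Vec (Pi (δ : Nat). Nat) 1
type:
  Pi (x : Type0). Type0


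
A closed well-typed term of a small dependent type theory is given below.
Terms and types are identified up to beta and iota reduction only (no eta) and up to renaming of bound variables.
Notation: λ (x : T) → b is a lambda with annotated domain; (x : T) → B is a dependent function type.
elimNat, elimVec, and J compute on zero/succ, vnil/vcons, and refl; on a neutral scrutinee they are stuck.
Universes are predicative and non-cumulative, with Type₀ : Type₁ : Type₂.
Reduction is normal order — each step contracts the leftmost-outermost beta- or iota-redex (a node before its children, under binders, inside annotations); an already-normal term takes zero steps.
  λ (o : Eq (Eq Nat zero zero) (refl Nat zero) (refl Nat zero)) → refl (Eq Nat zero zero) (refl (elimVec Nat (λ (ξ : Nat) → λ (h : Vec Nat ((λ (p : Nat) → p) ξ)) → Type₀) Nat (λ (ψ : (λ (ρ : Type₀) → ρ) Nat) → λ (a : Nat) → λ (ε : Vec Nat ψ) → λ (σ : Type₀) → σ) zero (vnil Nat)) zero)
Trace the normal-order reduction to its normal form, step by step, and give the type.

reduction (normal order):
  λ (o : Eq (Eq Nat zero zero) (refl Nat zero) (refl Nat zero)) → refl (Eq Nat zero zero) (refl (elimVec Nat (λ (ξ : Nat) → λ (h : Vec Nat ((λ (p : Nat) → p) ξ)) → Type₀) Nat (λ (ψ : (λ (ρ : Type₀) → ρ) Nat) → λ (a : Nat) → λ (ε : Vec Nat ψ) → λ (σ : Type₀) → σ) zero (vnil Nat)) zero)
  ~> λ (o : Eq (Eq Nat zero zero) (refl Nat zero) (refl Nat zero)) → refl (Eq Nat zero zero) (refl Nat zero)
type:
  (o : Eq (Eq Nat zero zero) (refl Nat zero) (refl Nat zero)) → Eq (Eq Nat zero zero) (refl Nat zero) (refl Nat zero)


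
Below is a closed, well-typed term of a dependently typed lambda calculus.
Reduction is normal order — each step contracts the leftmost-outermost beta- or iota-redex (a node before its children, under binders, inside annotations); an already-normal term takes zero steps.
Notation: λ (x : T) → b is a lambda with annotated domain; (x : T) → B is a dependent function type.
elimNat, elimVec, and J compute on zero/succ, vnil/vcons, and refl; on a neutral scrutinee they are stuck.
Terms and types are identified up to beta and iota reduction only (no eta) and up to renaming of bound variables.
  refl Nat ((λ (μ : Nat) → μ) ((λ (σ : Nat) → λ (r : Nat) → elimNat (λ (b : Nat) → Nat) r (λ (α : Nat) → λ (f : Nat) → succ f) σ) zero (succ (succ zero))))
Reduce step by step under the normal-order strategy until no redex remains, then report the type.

reduction (normal order):
  refl Nat ((λ (μ : Nat) → μ) ((λ (σ : Nat) → λ (r : Nat) → elimNat (λ (b : Nat) → Nat) r (λ (α : Nat) → λ (f : Nat) → succ f) σ) zero (succ (succ zero))))
  ~> refl Nat ((λ (μ : Nat) → λ (σ : Nat) → elimNat (λ (r : Nat) → Nat) σ (λ (b : Nat) → λ (α : Nat) → succ α) μ) zero (succ (succ zero)))
  ~> refl Nat ((λ (μ : Nat) → elimNat (λ (σ : Nat) → Nat) μ (λ (r : Nat) → λ (b : Nat) → succ b) zero) (succ (succ zero)))
  ~> refl Nat (elimNat (λ (μ : Nat) → Nat) (succ (succ zero)) (λ (σ : Nat) → λ (r : Nat) → succ r) zero)
  ~> refl Nat (succ (succ zero))
type:
  Eq Nat (succ (succ zero)) (succ (succ zero))


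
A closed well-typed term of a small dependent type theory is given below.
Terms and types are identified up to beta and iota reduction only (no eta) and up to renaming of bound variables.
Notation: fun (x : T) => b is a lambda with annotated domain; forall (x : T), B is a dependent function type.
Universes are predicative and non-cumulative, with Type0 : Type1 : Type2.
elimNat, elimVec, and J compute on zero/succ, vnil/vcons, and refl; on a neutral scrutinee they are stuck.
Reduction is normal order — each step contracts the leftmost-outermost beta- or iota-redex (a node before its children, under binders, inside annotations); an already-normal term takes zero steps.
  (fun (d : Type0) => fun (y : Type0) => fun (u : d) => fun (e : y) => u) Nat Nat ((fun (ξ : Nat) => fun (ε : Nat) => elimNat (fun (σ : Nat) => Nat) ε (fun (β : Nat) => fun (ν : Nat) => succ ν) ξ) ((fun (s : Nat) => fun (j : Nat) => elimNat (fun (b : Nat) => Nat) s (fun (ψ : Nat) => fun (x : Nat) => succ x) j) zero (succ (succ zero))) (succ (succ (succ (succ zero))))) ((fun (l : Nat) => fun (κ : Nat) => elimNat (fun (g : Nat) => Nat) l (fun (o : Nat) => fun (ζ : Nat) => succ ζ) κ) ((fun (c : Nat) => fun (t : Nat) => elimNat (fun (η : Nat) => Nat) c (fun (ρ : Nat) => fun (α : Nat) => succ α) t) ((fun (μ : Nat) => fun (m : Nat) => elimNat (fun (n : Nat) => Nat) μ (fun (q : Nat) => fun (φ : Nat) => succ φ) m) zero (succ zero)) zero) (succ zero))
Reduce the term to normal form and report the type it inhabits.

resulting normal form:
  succ (succ (succ (succ (succ (succ zero)))))
the term's type:
  Nat
observation: reduction starts at a beta-redex, and 22 normal-order steps reach the normal form.


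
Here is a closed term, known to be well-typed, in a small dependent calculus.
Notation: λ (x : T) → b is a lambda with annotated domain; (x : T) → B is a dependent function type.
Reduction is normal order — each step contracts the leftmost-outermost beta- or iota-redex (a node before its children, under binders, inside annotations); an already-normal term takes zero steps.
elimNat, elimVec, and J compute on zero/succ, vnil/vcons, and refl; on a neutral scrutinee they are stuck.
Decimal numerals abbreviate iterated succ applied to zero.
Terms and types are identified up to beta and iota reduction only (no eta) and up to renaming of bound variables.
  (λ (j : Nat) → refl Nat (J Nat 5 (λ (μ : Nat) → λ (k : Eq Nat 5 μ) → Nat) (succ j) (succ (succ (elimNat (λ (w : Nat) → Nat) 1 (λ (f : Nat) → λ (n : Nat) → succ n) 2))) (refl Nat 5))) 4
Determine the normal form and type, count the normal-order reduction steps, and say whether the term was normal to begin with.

reduced normal form:
  refl Nat 5
the term's type:
  Eq Nat 5 5
steps to reach normal form (normal order): 2
already normal: no
first contracted redex: a beta-redex


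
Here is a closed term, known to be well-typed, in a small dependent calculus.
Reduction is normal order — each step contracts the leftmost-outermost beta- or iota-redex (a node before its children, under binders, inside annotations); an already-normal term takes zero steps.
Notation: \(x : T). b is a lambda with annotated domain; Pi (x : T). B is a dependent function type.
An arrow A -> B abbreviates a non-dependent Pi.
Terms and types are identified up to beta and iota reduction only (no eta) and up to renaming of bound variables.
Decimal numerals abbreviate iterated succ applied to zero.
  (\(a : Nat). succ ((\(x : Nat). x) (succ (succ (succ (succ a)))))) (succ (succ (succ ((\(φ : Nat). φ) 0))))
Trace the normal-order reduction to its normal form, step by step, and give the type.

normal-order reduction sequence:
  (\(a : Nat). succ ((\(x : Nat). x) (succ (succ (succ (succ a)))))) (succ (succ (succ ((\(φ : Nat). φ) 0))))
  ~> succ ((\(a : Nat). a) (succ (succ (succ (succ (succ (succ (succ ((\(x : Nat). x) 0)))))))))
  ~> succ (succ (succ (succ (succ (succ (succ (succ ((\(a : Nat). a) 0))))))))
  ~> 8
type:
  Nat


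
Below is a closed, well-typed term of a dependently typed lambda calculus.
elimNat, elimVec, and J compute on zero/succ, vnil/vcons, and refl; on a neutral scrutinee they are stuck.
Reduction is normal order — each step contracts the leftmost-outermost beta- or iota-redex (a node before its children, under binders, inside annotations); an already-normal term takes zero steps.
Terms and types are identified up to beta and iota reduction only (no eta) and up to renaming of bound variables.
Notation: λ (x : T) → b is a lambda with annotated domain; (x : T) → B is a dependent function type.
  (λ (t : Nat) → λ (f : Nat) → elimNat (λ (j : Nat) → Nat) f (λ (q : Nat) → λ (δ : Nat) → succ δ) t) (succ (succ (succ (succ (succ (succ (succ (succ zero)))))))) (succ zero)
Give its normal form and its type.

normal form:
  succ (succ (succ (succ (succ (succ (succ (succ (succ zero))))))))
type:
  Nat


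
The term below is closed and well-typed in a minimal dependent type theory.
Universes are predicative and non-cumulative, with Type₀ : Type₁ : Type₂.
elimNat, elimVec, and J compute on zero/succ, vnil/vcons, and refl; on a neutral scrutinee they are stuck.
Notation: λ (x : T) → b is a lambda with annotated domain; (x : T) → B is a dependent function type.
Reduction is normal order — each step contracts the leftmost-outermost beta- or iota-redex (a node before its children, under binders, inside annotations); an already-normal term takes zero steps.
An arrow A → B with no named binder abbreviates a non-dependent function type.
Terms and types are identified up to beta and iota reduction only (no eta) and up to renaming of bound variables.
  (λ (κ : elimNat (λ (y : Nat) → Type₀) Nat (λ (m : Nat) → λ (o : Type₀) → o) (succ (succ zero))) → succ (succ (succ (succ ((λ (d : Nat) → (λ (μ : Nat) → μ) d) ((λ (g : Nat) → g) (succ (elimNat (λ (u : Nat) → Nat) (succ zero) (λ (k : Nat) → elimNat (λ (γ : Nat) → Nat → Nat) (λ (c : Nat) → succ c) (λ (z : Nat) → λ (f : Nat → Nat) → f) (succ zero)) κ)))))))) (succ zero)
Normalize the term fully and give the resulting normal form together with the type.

reduced normal form:
  succ (succ (succ (succ (succ (succ (succ zero))))))
inferred type:
  Nat
observation: contracting a beta-redex first, the term normalizes in 12 steps.


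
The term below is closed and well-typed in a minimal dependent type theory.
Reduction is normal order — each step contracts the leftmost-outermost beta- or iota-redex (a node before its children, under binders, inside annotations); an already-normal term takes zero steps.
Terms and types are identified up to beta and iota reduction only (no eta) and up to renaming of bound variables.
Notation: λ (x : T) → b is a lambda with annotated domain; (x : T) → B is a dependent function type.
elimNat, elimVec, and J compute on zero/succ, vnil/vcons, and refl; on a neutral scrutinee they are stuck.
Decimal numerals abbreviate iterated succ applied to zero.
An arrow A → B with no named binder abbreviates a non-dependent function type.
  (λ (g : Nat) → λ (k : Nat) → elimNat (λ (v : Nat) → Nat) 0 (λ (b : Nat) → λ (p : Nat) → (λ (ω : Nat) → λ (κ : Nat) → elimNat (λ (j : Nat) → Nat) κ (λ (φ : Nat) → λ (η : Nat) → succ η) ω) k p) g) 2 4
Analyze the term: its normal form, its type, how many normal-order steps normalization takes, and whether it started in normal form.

reduced normal form:
  8
the term's type:
  Nat
normal-order step count: 39
term was already normal: no
first redex: a beta-redex


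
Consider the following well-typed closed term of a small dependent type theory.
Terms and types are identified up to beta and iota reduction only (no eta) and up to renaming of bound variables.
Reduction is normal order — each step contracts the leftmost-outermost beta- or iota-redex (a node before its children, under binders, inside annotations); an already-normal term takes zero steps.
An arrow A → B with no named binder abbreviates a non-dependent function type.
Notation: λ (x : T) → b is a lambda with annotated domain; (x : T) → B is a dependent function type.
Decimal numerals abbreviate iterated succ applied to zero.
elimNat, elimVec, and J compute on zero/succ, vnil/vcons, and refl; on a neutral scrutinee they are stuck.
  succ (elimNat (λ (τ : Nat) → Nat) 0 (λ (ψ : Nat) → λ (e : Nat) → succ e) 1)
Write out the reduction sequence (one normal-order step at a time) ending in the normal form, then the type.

reduction (normal order):
  succ (elimNat (λ (τ : Nat) → Nat) 0 (λ (ψ : Nat) → λ (e : Nat) → succ e) 1)
  ~> succ ((λ (τ : Nat) → λ (ψ : Nat) → succ ψ) 0 (elimNat (λ (e : Nat) → Nat) 0 (λ (r : Nat) → λ (ν : Nat) → succ ν) 0))
  ~> succ ((λ (τ : Nat) → succ τ) (elimNat (λ (ψ : Nat) → Nat) 0 (λ (e : Nat) → λ (r : Nat) → succ r) 0))
  ~> succ (succ (elimNat (λ (τ : Nat) → Nat) 0 (λ (ψ : Nat) → λ (e : Nat) → succ e) 0))
  ~> 2
the term's type:
  Nat


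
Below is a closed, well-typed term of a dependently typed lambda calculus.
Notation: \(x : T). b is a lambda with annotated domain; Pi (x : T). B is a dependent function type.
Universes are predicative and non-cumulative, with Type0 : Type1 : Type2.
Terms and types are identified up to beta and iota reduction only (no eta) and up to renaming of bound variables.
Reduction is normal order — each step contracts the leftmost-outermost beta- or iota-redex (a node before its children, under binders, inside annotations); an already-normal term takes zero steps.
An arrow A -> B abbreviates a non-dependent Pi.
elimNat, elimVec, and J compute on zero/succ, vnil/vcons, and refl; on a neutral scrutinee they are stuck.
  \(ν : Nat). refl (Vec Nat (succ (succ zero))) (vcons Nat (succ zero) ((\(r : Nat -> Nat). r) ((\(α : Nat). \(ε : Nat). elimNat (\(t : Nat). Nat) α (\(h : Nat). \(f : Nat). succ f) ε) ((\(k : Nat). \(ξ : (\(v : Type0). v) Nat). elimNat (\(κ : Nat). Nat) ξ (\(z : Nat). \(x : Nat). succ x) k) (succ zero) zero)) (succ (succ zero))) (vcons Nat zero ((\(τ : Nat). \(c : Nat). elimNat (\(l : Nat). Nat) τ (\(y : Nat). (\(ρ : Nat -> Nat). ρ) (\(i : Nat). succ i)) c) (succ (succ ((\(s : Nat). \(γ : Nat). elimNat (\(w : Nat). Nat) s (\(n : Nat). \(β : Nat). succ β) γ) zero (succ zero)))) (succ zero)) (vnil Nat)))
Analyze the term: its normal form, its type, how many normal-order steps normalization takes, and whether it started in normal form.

reduced normal form:
  \(ν : Nat). refl (Vec Nat (succ (succ zero))) (vcons Nat (succ zero) (succ (succ (succ zero))) (vcons Nat zero (succ (succ (succ (succ zero)))) (vnil Nat)))
inferred type:
  Nat -> Eq (Vec Nat (succ (succ zero))) (vcons Nat (succ zero) (succ (succ (succ zero))) (vcons Nat zero (succ (succ (succ (succ zero)))) (vnil Nat))) (vcons Nat (succ zero) (succ (succ (succ zero))) (vcons Nat zero (succ (succ (succ (succ zero)))) (vnil Nat)))
steps to reach normal form (normal order): 29
term was already normal: no
first redex: a beta-redex


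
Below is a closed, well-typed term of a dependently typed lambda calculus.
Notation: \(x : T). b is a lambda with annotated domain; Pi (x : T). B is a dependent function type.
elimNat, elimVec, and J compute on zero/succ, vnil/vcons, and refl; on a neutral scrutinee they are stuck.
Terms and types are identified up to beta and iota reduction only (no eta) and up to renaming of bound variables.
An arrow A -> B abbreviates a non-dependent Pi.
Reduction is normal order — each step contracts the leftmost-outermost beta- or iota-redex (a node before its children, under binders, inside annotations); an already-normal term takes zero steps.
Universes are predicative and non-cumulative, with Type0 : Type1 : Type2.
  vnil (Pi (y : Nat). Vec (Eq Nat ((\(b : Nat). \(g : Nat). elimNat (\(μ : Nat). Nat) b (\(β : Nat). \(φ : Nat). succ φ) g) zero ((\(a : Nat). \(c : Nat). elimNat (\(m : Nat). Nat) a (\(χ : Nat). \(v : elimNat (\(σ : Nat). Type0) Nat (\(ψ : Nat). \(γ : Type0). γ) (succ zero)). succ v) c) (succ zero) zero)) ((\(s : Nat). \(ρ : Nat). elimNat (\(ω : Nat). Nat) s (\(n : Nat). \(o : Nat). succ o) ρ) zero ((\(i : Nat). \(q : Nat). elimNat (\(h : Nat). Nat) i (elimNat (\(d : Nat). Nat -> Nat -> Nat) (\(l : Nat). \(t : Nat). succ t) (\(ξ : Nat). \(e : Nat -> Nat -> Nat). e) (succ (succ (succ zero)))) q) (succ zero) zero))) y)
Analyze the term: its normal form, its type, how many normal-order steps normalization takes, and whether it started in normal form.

reduced normal form:
  vnil (Pi (y : Nat). Vec (Eq Nat (succ zero) (succ zero)) y)
the term's type:
  Vec (Pi (y : Nat). Vec (Eq Nat (succ zero) (succ zero)) y) zero
steps to reach normal form (normal order): 18
already normal: no
first contracted redex: a beta-redex


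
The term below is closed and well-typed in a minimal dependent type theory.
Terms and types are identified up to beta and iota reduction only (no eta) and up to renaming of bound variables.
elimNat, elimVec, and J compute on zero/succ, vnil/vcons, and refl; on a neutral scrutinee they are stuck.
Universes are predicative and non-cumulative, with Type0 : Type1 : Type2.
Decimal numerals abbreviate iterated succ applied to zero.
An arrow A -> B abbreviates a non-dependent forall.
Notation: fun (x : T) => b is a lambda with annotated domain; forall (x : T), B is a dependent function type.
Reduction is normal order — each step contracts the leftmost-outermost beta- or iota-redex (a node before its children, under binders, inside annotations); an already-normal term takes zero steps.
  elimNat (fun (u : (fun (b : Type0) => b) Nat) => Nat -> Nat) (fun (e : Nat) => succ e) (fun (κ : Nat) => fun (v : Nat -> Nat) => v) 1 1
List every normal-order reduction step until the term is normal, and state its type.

normal-order reduction:
  elimNat (fun (u : (fun (b : Type0) => b) Nat) => Nat -> Nat) (fun (e : Nat) => succ e) (fun (κ : Nat) => fun (v : Nat -> Nat) => v) 1 1
  ~> (fun (u : Nat) => fun (b : Nat -> Nat) => b) 0 (elimNat (fun (e : (fun (κ : Type0) => κ) Nat) => Nat -> Nat) (fun (v : Nat) => succ v) (fun (i : Nat) => fun (w : Nat -> Nat) => w) 0) 1
  ~> (fun (u : Nat -> Nat) => u) (elimNat (fun (b : (fun (e : Type0) => e) Nat) => Nat -> Nat) (fun (κ : Nat) => succ κ) (fun (v : Nat) => fun (i : Nat -> Nat) => i) 0) 1
  ~> elimNat (fun (u : (fun (b : Type0) => b) Nat) => Nat -> Nat) (fun (e : Nat) => succ e) (fun (κ : Nat) => fun (v : Nat -> Nat) => v) 0 1
  ~> (fun (u : Nat) => succ u) 1
  ~> 2
type:
  Nat


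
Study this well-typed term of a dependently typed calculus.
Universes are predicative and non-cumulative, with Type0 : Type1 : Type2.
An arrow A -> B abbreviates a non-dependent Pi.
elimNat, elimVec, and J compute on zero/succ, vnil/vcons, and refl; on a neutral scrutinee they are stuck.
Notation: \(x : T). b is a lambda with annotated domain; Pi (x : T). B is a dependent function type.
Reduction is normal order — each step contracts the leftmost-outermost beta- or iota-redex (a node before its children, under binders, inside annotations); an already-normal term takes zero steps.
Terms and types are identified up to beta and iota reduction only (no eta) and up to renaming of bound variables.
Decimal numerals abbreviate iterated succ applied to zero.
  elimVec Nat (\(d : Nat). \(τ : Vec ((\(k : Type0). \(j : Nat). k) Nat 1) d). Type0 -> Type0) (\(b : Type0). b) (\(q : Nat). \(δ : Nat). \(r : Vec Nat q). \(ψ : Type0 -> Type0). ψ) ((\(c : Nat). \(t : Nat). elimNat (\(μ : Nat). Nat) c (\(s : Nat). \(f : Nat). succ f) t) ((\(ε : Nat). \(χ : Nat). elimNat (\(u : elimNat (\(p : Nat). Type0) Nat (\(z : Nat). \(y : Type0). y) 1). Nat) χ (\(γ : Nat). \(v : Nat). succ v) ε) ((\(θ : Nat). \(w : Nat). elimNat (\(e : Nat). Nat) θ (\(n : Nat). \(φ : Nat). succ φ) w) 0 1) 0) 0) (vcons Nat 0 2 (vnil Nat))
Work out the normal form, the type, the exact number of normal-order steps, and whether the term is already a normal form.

normal form:
  \(d : Type0). d
type:
  Type0 -> Type0
normal-order step count: 6
term was already normal: no
first contracted redex: an elimVec iota-redex


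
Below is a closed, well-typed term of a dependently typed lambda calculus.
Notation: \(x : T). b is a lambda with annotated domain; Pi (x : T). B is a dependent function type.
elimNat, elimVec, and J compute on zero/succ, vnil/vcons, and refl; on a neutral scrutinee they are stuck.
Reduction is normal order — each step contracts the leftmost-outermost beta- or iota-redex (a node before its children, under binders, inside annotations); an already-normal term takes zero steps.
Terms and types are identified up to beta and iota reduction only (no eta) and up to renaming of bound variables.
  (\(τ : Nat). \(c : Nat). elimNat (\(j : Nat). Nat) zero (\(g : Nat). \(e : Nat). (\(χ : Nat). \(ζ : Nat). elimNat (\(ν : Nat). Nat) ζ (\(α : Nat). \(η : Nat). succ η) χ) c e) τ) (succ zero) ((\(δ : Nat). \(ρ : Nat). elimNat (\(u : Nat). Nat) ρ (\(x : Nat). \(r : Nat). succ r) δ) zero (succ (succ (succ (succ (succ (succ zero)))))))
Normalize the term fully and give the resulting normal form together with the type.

resulting normal form:
  succ (succ (succ (succ (succ (succ zero)))))
type:
  Nat


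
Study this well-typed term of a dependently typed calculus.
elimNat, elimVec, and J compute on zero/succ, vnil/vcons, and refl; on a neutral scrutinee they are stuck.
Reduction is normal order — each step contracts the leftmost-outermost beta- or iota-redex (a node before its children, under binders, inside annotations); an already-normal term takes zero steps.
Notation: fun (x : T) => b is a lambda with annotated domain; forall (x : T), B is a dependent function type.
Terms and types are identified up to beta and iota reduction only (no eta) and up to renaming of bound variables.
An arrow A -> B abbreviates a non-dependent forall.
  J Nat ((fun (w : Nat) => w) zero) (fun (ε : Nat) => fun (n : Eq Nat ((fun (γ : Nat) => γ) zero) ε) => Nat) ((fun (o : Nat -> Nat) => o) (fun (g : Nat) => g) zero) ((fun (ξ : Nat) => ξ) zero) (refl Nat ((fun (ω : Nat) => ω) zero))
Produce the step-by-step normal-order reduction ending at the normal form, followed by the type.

normal-order reduction:
  J Nat ((fun (w : Nat) => w) zero) (fun (ε : Nat) => fun (n : Eq Nat ((fun (γ : Nat) => γ) zero) ε) => Nat) ((fun (o : Nat -> Nat) => o) (fun (g : Nat) => g) zero) ((fun (ξ : Nat) => ξ) zero) (refl Nat ((fun (ω : Nat) => ω) zero))
  ~> (fun (w : Nat -> Nat) => w) (fun (ε : Nat) => ε) zero
  ~> (fun (w : Nat) => w) zero
  ~> zero
type:
  Nat


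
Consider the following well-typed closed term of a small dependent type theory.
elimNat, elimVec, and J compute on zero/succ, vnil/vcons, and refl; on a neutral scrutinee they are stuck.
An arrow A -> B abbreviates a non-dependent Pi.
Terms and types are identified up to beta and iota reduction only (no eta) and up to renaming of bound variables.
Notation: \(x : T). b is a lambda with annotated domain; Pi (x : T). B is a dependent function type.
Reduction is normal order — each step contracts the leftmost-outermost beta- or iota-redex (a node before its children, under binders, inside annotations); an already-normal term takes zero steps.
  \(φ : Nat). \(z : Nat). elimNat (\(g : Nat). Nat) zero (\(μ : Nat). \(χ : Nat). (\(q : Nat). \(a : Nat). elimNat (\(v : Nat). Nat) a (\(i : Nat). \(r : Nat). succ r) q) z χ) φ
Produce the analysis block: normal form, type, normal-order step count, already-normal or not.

resulting normal form:
  \(φ : Nat). \(z : Nat). elimNat (\(g : Nat). Nat) zero (\(μ : Nat). \(χ : Nat). elimNat (\(q : Nat). Nat) χ (\(a : Nat). \(v : Nat). succ v) z) φ
type:
  Nat -> Nat -> Nat
normal-order step count: 2
already normal: no
first redex: a beta-redex


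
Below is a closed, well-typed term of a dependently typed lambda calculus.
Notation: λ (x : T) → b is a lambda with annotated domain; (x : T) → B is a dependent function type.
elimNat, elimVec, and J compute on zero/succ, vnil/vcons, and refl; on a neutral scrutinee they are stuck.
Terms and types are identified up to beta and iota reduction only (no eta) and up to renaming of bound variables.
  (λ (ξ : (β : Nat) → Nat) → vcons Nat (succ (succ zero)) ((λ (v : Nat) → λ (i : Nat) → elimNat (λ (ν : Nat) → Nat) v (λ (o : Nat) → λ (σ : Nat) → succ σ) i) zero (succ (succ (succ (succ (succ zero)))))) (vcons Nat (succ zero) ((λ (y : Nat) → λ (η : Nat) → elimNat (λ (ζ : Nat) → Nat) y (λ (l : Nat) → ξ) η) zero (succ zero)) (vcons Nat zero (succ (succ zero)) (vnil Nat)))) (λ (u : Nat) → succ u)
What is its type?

inferred type:
  Vec Nat (succ (succ (succ zero)))


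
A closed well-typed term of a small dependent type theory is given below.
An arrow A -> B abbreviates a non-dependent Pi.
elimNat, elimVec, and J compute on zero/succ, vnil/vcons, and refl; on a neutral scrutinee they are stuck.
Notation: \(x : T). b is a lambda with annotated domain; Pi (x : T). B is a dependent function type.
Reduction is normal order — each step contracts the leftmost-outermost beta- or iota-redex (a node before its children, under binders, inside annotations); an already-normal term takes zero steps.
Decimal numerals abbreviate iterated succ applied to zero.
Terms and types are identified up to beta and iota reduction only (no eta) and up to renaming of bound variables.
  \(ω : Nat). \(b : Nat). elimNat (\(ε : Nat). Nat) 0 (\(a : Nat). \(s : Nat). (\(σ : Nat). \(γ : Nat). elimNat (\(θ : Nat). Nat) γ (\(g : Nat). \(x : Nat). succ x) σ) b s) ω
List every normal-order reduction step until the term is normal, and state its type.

normal-order reduction sequence:
  \(ω : Nat). \(b : Nat). elimNat (\(ε : Nat). Nat) 0 (\(a : Nat). \(s : Nat). (\(σ : Nat). \(γ : Nat). elimNat (\(θ : Nat). Nat) γ (\(g : Nat). \(x : Nat). succ x) σ) b s) ω
  ~> \(ω : Nat). \(b : Nat). elimNat (\(ε : Nat). Nat) 0 (\(a : Nat). \(s : Nat). (\(σ : Nat). elimNat (\(γ : Nat). Nat) σ (\(θ : Nat). \(g : Nat). succ g) b) s) ω
  ~> \(ω : Nat). \(b : Nat). elimNat (\(ε : Nat). Nat) 0 (\(a : Nat). \(s : Nat). elimNat (\(σ : Nat). Nat) s (\(γ : Nat). \(θ : Nat). succ θ) b) ω
type:
  Nat -> Nat -> Nat


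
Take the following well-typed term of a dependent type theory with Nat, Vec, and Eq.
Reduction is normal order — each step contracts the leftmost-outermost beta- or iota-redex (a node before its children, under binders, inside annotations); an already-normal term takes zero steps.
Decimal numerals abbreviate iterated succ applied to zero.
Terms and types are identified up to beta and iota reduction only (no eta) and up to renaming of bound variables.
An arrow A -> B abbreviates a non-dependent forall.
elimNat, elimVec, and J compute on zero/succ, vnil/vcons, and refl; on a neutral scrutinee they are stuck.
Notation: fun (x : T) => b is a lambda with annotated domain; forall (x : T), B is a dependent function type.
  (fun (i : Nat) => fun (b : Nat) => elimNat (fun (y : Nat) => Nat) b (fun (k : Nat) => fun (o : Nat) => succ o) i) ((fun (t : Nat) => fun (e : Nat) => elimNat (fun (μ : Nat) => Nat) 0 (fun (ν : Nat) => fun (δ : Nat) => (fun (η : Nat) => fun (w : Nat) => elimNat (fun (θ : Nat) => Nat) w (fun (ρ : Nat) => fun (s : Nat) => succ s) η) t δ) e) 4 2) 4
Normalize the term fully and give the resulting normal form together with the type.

normal form:
  12
the term's type:
  Nat


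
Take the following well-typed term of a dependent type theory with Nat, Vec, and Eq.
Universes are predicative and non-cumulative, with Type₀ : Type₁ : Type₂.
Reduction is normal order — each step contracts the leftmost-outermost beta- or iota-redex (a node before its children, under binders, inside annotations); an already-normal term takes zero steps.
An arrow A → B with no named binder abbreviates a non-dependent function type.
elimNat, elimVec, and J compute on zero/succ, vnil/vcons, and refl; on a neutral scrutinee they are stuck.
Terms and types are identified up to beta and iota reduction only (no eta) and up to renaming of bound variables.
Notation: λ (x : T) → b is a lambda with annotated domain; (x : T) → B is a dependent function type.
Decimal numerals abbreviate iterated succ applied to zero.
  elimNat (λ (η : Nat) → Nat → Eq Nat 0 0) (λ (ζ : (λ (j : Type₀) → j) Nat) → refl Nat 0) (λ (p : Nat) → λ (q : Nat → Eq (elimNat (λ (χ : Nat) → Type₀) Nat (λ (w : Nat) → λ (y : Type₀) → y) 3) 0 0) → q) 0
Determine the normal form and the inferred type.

resulting normal form:
  λ (η : Nat) → refl Nat 0
the term's type:
  Nat → Eq Nat 0 0
observation: normalization takes exactly 2 steps under the normal-order strategy.


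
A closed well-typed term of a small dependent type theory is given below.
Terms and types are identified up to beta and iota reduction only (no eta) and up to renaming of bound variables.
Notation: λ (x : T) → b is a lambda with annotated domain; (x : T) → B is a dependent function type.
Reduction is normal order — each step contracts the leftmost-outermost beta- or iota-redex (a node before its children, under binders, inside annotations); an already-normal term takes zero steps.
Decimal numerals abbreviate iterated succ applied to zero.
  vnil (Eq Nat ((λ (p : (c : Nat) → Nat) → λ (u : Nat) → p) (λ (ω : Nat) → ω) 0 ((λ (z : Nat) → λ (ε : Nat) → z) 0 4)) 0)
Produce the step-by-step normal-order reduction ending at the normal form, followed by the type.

reduction (normal order):
  vnil (Eq Nat ((λ (p : (c : Nat) → Nat) → λ (u : Nat) → p) (λ (ω : Nat) → ω) 0 ((λ (z : Nat) → λ (ε : Nat) → z) 0 4)) 0)
  ~> vnil (Eq Nat ((λ (p : Nat) → λ (c : Nat) → c) 0 ((λ (u : Nat) → λ (ω : Nat) → u) 0 4)) 0)
  ~> vnil (Eq Nat ((λ (p : Nat) → p) ((λ (c : Nat) → λ (u : Nat) → c) 0 4)) 0)
  ~> vnil (Eq Nat ((λ (p : Nat) → λ (c : Nat) → p) 0 4) 0)
  ~> vnil (Eq Nat ((λ (p : Nat) → 0) 4) 0)
  ~> vnil (Eq Nat 0 0)
type:
  Vec (Eq Nat 0 0) 0


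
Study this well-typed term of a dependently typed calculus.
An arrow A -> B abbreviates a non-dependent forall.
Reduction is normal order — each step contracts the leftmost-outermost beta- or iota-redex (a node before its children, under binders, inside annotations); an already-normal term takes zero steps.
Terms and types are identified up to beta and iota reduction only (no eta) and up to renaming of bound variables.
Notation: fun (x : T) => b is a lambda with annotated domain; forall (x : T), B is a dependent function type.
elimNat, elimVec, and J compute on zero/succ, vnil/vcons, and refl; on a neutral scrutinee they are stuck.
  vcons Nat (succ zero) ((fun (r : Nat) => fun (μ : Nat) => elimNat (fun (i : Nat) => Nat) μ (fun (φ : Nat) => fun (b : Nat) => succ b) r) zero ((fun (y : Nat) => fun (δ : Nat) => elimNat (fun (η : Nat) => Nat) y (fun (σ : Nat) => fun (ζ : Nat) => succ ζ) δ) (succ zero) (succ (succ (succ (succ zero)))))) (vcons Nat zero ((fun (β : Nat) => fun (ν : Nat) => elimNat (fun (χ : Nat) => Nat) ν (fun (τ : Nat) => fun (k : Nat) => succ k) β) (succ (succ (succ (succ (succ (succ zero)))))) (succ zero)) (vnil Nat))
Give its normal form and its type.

resulting normal form:
  vcons Nat (succ zero) (succ (succ (succ (succ (succ zero))))) (vcons Nat zero (succ (succ (succ (succ (succ (succ (succ zero))))))) (vnil Nat))
type:
  Vec Nat (succ (succ zero))
observation: reduction starts at a beta-redex, and 39 normal-order steps reach the normal form.


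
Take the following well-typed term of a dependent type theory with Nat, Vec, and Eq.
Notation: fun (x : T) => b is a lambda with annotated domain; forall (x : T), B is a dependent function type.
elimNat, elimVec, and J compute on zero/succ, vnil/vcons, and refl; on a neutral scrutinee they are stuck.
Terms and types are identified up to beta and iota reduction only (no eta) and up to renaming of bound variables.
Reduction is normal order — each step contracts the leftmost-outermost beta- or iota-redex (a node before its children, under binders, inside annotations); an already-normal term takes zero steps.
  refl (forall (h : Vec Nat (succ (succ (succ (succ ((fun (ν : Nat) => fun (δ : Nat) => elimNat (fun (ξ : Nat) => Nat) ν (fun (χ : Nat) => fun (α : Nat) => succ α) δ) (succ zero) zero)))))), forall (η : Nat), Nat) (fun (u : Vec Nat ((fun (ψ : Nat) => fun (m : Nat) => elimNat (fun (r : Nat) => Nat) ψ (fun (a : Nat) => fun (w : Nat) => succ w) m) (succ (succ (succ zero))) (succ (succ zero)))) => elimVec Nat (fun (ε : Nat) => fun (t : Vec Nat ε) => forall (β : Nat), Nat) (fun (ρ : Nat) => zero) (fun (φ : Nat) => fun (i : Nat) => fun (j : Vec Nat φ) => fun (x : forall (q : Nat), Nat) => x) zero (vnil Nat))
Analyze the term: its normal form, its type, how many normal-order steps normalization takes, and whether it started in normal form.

normal form:
  refl (forall (h : Vec Nat (succ (succ (succ (succ (succ zero)))))), forall (ν : Nat), Nat) (fun (δ : Vec Nat (succ (succ (succ (succ (succ zero)))))) => fun (ξ : Nat) => zero)
type:
  Eq (forall (h : Vec Nat (succ (succ (succ (succ (succ zero)))))), forall (ν : Nat), Nat) (fun (δ : Vec Nat (succ (succ (succ (succ (succ zero)))))) => fun (ξ : Nat) => zero) (fun (χ : Vec Nat (succ (succ (succ (succ (succ zero)))))) => fun (α : Nat) => zero)
normal-order step count: 13
already normal: no
first redex: a beta-redex


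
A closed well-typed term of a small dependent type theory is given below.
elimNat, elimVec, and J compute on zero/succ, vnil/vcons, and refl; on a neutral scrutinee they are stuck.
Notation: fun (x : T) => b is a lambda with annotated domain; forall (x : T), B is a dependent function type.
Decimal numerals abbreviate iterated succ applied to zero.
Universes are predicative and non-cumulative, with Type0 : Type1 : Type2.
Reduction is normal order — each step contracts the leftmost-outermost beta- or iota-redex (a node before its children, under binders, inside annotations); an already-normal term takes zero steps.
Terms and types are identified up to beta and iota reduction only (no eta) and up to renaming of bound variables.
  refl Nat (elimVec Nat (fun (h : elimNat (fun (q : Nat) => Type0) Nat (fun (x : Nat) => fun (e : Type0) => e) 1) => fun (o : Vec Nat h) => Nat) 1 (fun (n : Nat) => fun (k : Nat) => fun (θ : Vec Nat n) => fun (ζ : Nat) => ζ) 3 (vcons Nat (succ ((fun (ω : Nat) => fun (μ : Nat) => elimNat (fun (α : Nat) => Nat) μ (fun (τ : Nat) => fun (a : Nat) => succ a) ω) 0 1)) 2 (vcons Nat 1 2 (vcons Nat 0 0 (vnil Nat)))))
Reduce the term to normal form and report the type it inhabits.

resulting normal form:
  refl Nat 1
the term's type:
  Eq Nat 1 1


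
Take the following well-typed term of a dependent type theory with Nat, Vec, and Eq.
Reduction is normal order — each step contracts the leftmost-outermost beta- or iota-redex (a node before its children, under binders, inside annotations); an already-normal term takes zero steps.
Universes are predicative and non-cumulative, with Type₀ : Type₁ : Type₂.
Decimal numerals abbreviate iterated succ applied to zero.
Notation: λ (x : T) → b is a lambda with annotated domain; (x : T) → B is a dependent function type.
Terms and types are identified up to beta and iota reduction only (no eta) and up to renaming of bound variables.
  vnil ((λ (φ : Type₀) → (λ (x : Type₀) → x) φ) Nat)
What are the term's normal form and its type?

reduced normal form:
  vnil Nat
inferred type:
  Vec Nat 0
observation: reduction starts at a beta-redex, and 2 normal-order steps reach the normal form.


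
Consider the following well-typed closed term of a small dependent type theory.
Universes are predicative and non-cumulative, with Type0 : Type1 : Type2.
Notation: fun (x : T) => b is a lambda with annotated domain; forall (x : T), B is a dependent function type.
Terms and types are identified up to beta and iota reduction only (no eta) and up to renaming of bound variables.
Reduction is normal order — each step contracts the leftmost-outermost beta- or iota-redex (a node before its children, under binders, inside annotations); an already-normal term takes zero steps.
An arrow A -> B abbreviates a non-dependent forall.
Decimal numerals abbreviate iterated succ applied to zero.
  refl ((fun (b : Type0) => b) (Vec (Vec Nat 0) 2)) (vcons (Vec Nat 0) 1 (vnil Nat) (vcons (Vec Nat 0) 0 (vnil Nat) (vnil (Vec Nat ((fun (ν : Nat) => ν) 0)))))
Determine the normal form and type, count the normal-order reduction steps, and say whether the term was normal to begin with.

normal form:
  refl (Vec (Vec Nat 0) 2) (vcons (Vec Nat 0) 1 (vnil Nat) (vcons (Vec Nat 0) 0 (vnil Nat) (vnil (Vec Nat 0))))
inferred type:
  Eq (Vec (Vec Nat 0) 2) (vcons (Vec Nat 0) 1 (vnil Nat) (vcons (Vec Nat 0) 0 (vnil Nat) (vnil (Vec Nat 0)))) (vcons (Vec Nat 0) 1 (vnil Nat) (vcons (Vec Nat 0) 0 (vnil Nat) (vnil (Vec Nat 0))))
reduction steps (normal order): 2
already normal: no
first redex: a beta-redex


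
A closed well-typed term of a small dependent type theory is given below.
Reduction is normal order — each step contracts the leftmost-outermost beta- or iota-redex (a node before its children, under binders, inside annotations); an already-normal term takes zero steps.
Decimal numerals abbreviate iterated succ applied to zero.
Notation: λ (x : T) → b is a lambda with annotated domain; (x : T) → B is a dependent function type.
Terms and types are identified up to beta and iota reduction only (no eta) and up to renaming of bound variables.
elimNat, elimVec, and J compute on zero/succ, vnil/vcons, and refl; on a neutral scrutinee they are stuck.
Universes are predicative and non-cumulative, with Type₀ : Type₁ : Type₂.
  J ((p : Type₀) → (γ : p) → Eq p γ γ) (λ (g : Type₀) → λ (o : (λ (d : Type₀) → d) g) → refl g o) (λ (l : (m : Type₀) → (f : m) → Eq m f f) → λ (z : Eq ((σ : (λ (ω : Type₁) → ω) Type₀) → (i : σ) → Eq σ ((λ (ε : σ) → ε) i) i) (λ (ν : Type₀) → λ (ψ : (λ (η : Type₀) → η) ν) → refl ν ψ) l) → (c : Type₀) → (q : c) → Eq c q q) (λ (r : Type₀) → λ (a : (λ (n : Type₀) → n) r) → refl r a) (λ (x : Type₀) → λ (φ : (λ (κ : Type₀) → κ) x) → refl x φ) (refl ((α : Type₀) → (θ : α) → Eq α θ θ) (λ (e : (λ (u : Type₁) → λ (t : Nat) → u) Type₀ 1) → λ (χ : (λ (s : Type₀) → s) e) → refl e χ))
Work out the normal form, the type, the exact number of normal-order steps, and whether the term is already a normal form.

resulting normal form:
  λ (p : Type₀) → λ (γ : p) → refl p γ
the term's type:
  (p : Type₀) → (γ : p) → Eq p γ γ
normal-order step count: 2
term was already normal: no
first redex: a J iota-redex
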